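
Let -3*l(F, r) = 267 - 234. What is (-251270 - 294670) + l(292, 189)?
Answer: -545951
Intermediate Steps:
l(F, r) = -11 (l(F, r) = -(267 - 234)/3 = -⅓*33 = -11)
(-251270 - 294670) + l(292, 189) = (-251270 - 294670) - 11 = -545940 - 11 = -545951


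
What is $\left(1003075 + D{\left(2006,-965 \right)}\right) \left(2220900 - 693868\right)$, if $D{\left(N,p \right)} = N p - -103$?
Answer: $-1424128367584$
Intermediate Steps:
$D{\left(N,p \right)} = 103 + N p$ ($D{\left(N,p \right)} = N p + 103 = 103 + N p$)
$\left(1003075 + D{\left(2006,-965 \right)}\right) \left(2220900 - 693868\right) = \left(1003075 + \left(103 + 2006 \left(-965\right)\right)\right) \left(2220900 - 693868\right) = \left(1003075 + \left(103 - 1935790\right)\right) 1527032 = \left(1003075 - 1935687\right) 1527032 = \left(-932612\right) 1527032 = -1424128367584$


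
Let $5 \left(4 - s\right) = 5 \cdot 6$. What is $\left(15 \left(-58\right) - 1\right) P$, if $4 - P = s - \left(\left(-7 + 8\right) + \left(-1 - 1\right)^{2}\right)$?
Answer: $-9581$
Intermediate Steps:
$s = -2$ ($s = 4 - \frac{5 \cdot 6}{5} = 4 - 6 = -2$)
$P = 11$ ($P = 4 - \left(-2 - \left(\left(-7 + 8\right) + \left(-1 - 1\right)^{2}\right)\right) = 4 - \left(-2 - \left(1 + \left(-2\right)^{2}\right)\right) = 4 - \left(-2 - \left(1 + 4\right)\right) = 4 - \left(-2 - 5\right) = 4 - -7 = 4 + 7 = 11$)
$\left(15 \left(-58\right) - 1\right) P = \left(15 \left(-58\right) - 1\right) 11 = \left(-870 - 1\right) 11 = \left(-871\right) 11 = -9581$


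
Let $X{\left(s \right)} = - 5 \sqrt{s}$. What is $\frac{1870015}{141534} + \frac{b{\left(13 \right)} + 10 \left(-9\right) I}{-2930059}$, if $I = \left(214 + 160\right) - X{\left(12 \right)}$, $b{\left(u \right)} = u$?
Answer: $\frac{5484016475383}{414702970506} + \frac{900 \sqrt{3}}{2930059} \approx 13.224$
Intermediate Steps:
$I = 374 + 10 \sqrt{3}$ ($I = \left(214 + 160\right) - - 5 \sqrt{12} = 374 - - 5 \cdot 2 \sqrt{3} = 374 - - 10 \sqrt{3} = 374 + 10 \sqrt{3} \approx 391.32$)
$\frac{1870015}{141534} + \frac{b{\left(13 \right)} + 10 \left(-9\right) I}{-2930059} = \frac{1870015}{141534} + \frac{13 + 10 \left(-9\right) \left(374 + 10 \sqrt{3}\right)}{-2930059} = 1870015 \cdot \frac{1}{141534} + \left(13 - 90 \left(374 + 10 \sqrt{3}\right)\right) \left(- \frac{1}{2930059}\right) = \frac{1870015}{141534} + \left(13 - \left(33660 + 900 \sqrt{3}\right)\right) \left(- \frac{1}{2930059}\right) = \frac{1870015}{141534} + \left(-33647 - 900 \sqrt{3}\right) \left(- \frac{1}{2930059}\right) = \frac{1870015}{141534} + \left(\frac{33647}{2930059} + \frac{900 \sqrt{3}}{2930059}\right) = \frac{5484016475383}{414702970506} + \frac{900 \sqrt{3}}{2930059}$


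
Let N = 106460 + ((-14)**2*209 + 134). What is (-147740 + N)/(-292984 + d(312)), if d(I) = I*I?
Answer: 91/97820 ≈ 0.00093028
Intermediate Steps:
d(I) = I**2
N = 147558 (N = 106460 + (196*209 + 134) = 106460 + (40964 + 134) = 106460 + 41098 = 147558)
(-147740 + N)/(-292984 + d(312)) = (-147740 + 147558)/(-292984 + 312**2) = -182/(-292984 + 97344) = -182/(-195640) = -182*(-1/195640) = 91/97820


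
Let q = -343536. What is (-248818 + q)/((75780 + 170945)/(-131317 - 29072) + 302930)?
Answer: -1338127686/684315395 ≈ -1.9554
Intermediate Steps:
(-248818 + q)/((75780 + 170945)/(-131317 - 29072) + 302930) = (-248818 - 343536)/((75780 + 170945)/(-131317 - 29072) + 302930) = -592354/(246725/(-160389) + 302930) = -592354/(246725*(-1/160389) + 302930) = -592354/(-3475/2259 + 302930) = -592354/684315395/2259 = -592354*2259/684315395 = -1338127686/684315395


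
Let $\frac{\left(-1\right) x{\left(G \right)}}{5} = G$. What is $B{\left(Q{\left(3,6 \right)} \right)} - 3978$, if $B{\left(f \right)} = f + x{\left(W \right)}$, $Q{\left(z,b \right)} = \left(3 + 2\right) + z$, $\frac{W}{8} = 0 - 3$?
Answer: $-3850$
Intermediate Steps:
$W = -24$ ($W = 8 \left(0 - 3\right) = 8 \left(-3\right) = -24$)
$x{\left(G \right)} = - 5 G$
$Q{\left(z,b \right)} = 5 + z$
$B{\left(f \right)} = 120 + f$ ($B{\left(f \right)} = f - -120 = f + 120 = 120 + f$)
$B{\left(Q{\left(3,6 \right)} \right)} - 3978 = \left(120 + \left(5 + 3\right)\right) - 3978 = \left(120 + 8\right) - 3978 = 128 - 3978 = -3850$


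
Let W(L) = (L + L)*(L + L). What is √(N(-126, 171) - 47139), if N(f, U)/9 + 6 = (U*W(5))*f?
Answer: I*√19438593 ≈ 4408.9*I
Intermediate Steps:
W(L) = 4*L² (W(L) = (2*L)*(2*L) = 4*L²)
N(f, U) = -54 + 900*U*f (N(f, U) = -54 + 9*((U*(4*5²))*f) = -54 + 9*((U*(4*25))*f) = -54 + 9*((U*100)*f) = -54 + 9*((100*U)*f) = -54 + 9*(100*U*f) = -54 + 900*U*f)
√(N(-126, 171) - 47139) = √((-54 + 900*171*(-126)) - 47139) = √((-54 - 19391400) - 47139) = √(-19391454 - 47139) = √(-19438593) = I*√19438593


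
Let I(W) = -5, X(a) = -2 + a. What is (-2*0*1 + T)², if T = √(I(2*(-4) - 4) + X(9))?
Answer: 2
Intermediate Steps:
T = √2 (T = √(-5 + (-2 + 9)) = √(-5 + 7) = √2 ≈ 1.4142)
(-2*0*1 + T)² = (-2*0*1 + √2)² = (0*1 + √2)² = (0 + √2)² = (√2)² = 2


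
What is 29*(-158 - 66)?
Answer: -6496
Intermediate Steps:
29*(-158 - 66) = 29*(-224) = -6496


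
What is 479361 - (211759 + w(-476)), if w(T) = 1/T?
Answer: 127378553/476 ≈ 2.6760e+5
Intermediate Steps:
479361 - (211759 + w(-476)) = 479361 - (211759 + 1/(-476)) = 479361 - (211759 - 1/476) = 479361 - 1*100797283/476 = 479361 - 100797283/476 = 127378553/476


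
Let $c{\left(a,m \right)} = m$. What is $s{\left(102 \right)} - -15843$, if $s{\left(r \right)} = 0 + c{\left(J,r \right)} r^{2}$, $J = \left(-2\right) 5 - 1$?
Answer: $1077051$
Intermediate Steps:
$J = -11$ ($J = -10 - 1 = -11$)
$s{\left(r \right)} = r^{3}$ ($s{\left(r \right)} = 0 + r r^{2} = 0 + r^{3} = r^{3}$)
$s{\left(102 \right)} - -15843 = 102^{3} - -15843 = 1061208 + 15843 = 1077051$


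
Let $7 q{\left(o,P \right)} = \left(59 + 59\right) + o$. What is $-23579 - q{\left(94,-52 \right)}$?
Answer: $- \frac{165265}{7} \approx -23609.0$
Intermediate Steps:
$q{\left(o,P \right)} = \frac{118}{7} + \frac{o}{7}$ ($q{\left(o,P \right)} = \frac{\left(59 + 59\right) + o}{7} = \frac{118 + o}{7} = \frac{118}{7} + \frac{o}{7}$)
$-23579 - q{\left(94,-52 \right)} = -23579 - \left(\frac{118}{7} + \frac{1}{7} \cdot 94\right) = -23579 - \left(\frac{118}{7} + \frac{94}{7}\right) = -23579 - \frac{212}{7} = - \frac{165265}{7}$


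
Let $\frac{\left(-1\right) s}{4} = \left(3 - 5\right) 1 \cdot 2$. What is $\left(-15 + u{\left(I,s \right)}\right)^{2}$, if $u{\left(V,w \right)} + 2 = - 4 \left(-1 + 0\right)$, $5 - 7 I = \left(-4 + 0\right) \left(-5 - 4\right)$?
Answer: $169$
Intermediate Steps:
$I = - \frac{31}{7}$ ($I = \frac{5}{7} - \frac{\left(-4 + 0\right) \left(-5 - 4\right)}{7} = \frac{5}{7} - \frac{\left(-4\right) \left(-9\right)}{7} = \frac{5}{7} - \frac{36}{7} = - \frac{31}{7} \approx -4.4286$)
$s = 16$ ($s = - 4 \left(3 - 5\right) 1 \cdot 2 = - 4 \left(-2\right) 1 \cdot 2 = - 4 \left(\left(-2\right) 2\right) = \left(-4\right) \left(-4\right) = 16$)
$u{\left(V,w \right)} = 2$ ($u{\left(V,w \right)} = -2 - 4 \left(-1 + 0\right) = -2 - -4 = -2 + 4 = 2$)
$\left(-15 + u{\left(I,s \right)}\right)^{2} = \left(-15 + 2\right)^{2} = \left(-13\right)^{2} = 169$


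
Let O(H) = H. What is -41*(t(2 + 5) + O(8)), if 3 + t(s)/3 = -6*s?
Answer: 5207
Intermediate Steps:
t(s) = -9 - 18*s (t(s) = -9 + 3*(-6*s) = -9 - 18*s)
-41*(t(2 + 5) + O(8)) = -41*((-9 - 18*(2 + 5)) + 8) = -41*((-9 - 18*7) + 8) = -41*((-9 - 126) + 8) = -41*(-135 + 8) = -41*(-127) = 5207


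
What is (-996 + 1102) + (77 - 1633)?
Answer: -1450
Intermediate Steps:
(-996 + 1102) + (77 - 1633) = 106 - 1556 = -1450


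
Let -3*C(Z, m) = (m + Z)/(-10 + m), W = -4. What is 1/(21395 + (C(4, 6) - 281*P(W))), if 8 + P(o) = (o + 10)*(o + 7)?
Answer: 6/111515 ≈ 5.3804e-5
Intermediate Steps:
C(Z, m) = -(Z + m)/(3*(-10 + m)) (C(Z, m) = -(m + Z)/(3*(-10 + m)) = -(Z + m)/(3*(-10 + m)))
P(o) = -8 + (7 + o)*(10 + o) (P(o) = -8 + (o + 10)*(o + 7) = -8 + (10 + o)*(7 + o) = -8 + (7 + o)*(10 + o))
1/(21395 + (C(4, 6) - 281*P(W))) = 1/(21395 + ((-1*4 - 1*6)/(3*(-10 + 6)) - 281*(62 + (-4)² + 17*(-4)))) = 1/(21395 + ((⅓)*(-4 - 6)/(-4) - 281*(62 + 16 - 68))) = 1/(21395 + ((⅓)*(-¼)*(-10) - 281*10)) = 1/(21395 + (⅚ - 2810)) = 1/(21395 - 16855/6) = 1/(111515/6) = 6/111515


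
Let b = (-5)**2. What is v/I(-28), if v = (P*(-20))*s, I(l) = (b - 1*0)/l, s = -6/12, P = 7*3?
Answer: -1176/5 ≈ -235.20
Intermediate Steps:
P = 21
b = 25
s = -1/2 (s = -6*1/12 = -1/2 ≈ -0.50000)
I(l) = 25/l (I(l) = (25 - 1*0)/l = (25 + 0)/l = 25/l)
v = 210 (v = (21*(-20))*(-1/2) = -420*(-1/2) = 210)
v/I(-28) = 210/((25/(-28))) = 210/((25*(-1/28))) = 210/(-25/28) = 210*(-28/25) = -1176/5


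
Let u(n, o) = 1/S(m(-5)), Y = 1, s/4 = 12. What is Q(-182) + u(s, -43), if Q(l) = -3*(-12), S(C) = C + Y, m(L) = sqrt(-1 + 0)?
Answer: 73/2 - I/2 ≈ 36.5 - 0.5*I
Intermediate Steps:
s = 48 (s = 4*12 = 48)
m(L) = I (m(L) = sqrt(-1) = I)
S(C) = 1 + C (S(C) = C + 1 = 1 + C)
u(n, o) = (1 - I)/2 (u(n, o) = 1/(1 + I) = (1 - I)/2)
Q(l) = 36
Q(-182) + u(s, -43) = 36 + (1/2 - I/2) = 73/2 - I/2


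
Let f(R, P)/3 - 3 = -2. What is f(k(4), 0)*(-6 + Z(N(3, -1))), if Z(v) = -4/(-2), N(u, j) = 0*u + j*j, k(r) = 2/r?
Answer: -12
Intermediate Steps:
f(R, P) = 3 (f(R, P) = 9 + 3*(-2) = 9 - 6 = 3)
N(u, j) = j**2 (N(u, j) = 0 + j**2 = j**2)
Z(v) = 2 (Z(v) = -4*(-1/2) = 2)
f(k(4), 0)*(-6 + Z(N(3, -1))) = 3*(-6 + 2) = 3*(-4) = -12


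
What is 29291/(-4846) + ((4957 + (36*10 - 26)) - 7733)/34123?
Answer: -1011330725/165360058 ≈ -6.1159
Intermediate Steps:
29291/(-4846) + ((4957 + (36*10 - 26)) - 7733)/34123 = 29291*(-1/4846) + ((4957 + (360 - 26)) - 7733)*(1/34123) = -29291/4846 + ((4957 + 334) - 7733)*(1/34123) = -29291/4846 + (5291 - 7733)*(1/34123) = -29291/4846 - 2442*1/34123 = -29291/4846 - 2442/34123 = -1011330725/165360058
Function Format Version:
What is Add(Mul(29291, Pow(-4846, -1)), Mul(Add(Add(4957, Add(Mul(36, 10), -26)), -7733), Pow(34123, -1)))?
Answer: Rational(-1011330725, 165360058) ≈ -6.1159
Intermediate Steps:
Add(Mul(29291, Pow(-4846, -1)), Mul(Add(Add(4957, Add(Mul(36, 10), -26)), -7733), Pow(34123, -1))) = Add(Mul(29291, Rational(-1, 4846)), Mul(Add(Add(4957, Add(360, -26)), -7733), Rational(1, 34123))) = Add(Rational(-29291, 4846), Mul(Add(Add(4957, 334), -7733), Rational(1, 34123))) = Add(Rational(-29291, 4846), Mul(Add(5291, -7733), Rational(1, 34123))) = Add(Rational(-29291, 4846), Mul(-2442, Rational(1, 34123))) = Add(Rational(-29291, 4846), Rational(-2442, 34123)) = Rational(-1011330725, 165360058)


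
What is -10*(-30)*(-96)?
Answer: -28800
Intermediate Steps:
-10*(-30)*(-96) = 300*(-96) = -28800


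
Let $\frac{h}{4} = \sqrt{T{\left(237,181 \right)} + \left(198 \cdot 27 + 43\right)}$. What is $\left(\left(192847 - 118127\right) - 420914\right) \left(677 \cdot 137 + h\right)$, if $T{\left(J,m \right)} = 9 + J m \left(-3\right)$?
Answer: $-32109147306 - 1384776 i \sqrt{123293} \approx -3.2109 \cdot 10^{10} - 4.8624 \cdot 10^{8} i$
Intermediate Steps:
$T{\left(J,m \right)} = 9 - 3 J m$
$h = 4 i \sqrt{123293}$ ($h = 4 \sqrt{\left(9 - 711 \cdot 181\right) + \left(198 \cdot 27 + 43\right)} = 4 \sqrt{\left(9 - 128691\right) + \left(5346 + 43\right)} = 4 \sqrt{-128682 + 5389} = 4 \sqrt{-123293} = 4 i \sqrt{123293} \approx 1404.5 i$)
$\left(\left(192847 - 118127\right) - 420914\right) \left(677 \cdot 137 + h\right) = \left(\left(192847 - 118127\right) - 420914\right) \left(677 \cdot 137 + 4 i \sqrt{123293}\right) = \left(74720 - 420914\right) \left(92749 + 4 i \sqrt{123293}\right) = - 346194 \left(92749 + 4 i \sqrt{123293}\right) = -32109147306 - 1384776 i \sqrt{123293}$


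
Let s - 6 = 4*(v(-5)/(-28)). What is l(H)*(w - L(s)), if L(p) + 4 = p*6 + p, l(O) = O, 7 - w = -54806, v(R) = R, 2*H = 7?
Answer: 191695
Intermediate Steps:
H = 7/2 (H = (1/2)*7 = 7/2 ≈ 3.5000)
w = 54813 (w = 7 - 1*(-54806) = 7 + 54806 = 54813)
s = 47/7 (s = 6 + 4*(-5/(-28)) = 6 + 4*(-5*(-1/28)) = 6 + 4*(5/28) = 6 + 5/7 = 47/7 ≈ 6.7143)
L(p) = -4 + 7*p (L(p) = -4 + (p*6 + p) = -4 + (6*p + p) = -4 + 7*p)
l(H)*(w - L(s)) = 7*(54813 - (-4 + 7*(47/7)))/2 = 7*(54813 - (-4 + 47))/2 = 7*(54813 - 1*43)/2 = 7*(54813 - 43)/2 = (7/2)*54770 = 191695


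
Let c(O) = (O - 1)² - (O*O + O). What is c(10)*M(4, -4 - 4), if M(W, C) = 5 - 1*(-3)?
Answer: -232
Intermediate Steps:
M(W, C) = 8 (M(W, C) = 5 + 3 = 8)
c(O) = (-1 + O)² - O - O² (c(O) = (-1 + O)² - (O² + O) = (-1 + O)² - (O + O²) = (-1 + O)² + (-O - O²) = (-1 + O)² - O - O²)
c(10)*M(4, -4 - 4) = (1 - 3*10)*8 = (1 - 30)*8 = -29*8 = -232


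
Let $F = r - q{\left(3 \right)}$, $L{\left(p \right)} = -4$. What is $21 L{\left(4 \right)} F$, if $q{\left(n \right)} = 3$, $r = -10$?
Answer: $1092$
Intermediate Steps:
$F = -13$ ($F = -10 - 3 = -13$)
$21 L{\left(4 \right)} F = 21 \left(-4\right) \left(-13\right) = \left(-84\right) \left(-13\right) = 1092$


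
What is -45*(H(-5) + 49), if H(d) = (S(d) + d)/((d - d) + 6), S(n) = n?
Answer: -2130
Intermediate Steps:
H(d) = d/3 (H(d) = (d + d)/((d - d) + 6) = (2*d)/(0 + 6) = (2*d)/6 = (2*d)*(⅙) = d/3)
-45*(H(-5) + 49) = -45*((⅓)*(-5) + 49) = -45*(-5/3 + 49) = -45*142/3 = -2130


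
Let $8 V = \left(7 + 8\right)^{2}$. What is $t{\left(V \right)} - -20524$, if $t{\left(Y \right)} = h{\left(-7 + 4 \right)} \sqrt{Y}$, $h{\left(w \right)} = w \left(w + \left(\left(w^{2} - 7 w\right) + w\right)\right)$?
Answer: $20524 - 270 \sqrt{2} \approx 20142.0$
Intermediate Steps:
$V = \frac{225}{8}$ ($V = \frac{\left(7 + 8\right)^{2}}{8} = \frac{15^{2}}{8} = \frac{1}{8} \cdot 225 = \frac{225}{8} \approx 28.125$)
$h{\left(w \right)} = w \left(w^{2} - 5 w\right)$ ($h{\left(w \right)} = w \left(w + \left(w^{2} - 6 w\right)\right) = w \left(w^{2} - 5 w\right)$)
$t{\left(Y \right)} = - 72 \sqrt{Y}$ ($t{\left(Y \right)} = \left(-7 + 4\right)^{2} \left(-5 + \left(-7 + 4\right)\right) \sqrt{Y} = \left(-3\right)^{2} \left(-5 - 3\right) \sqrt{Y} = 9 \left(-8\right) \sqrt{Y} = - 72 \sqrt{Y}$)
$t{\left(V \right)} - -20524 = - 72 \sqrt{\frac{225}{8}} - -20524 = - 72 \frac{15 \sqrt{2}}{4} + 20524 = - 270 \sqrt{2} + 20524 = 20524 - 270 \sqrt{2}$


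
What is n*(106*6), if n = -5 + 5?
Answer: 0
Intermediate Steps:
n = 0
n*(106*6) = 0*(106*6) = 0*636 = 0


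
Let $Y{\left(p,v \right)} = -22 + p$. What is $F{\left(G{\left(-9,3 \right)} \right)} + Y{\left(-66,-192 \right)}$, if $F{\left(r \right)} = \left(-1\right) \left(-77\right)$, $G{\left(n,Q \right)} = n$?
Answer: $-11$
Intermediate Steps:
$F{\left(r \right)} = 77$
$F{\left(G{\left(-9,3 \right)} \right)} + Y{\left(-66,-192 \right)} = 77 - 88 = -11$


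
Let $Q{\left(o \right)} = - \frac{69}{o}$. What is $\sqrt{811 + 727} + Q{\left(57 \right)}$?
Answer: $- \frac{23}{19} + \sqrt{1538} \approx 38.007$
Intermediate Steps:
$\sqrt{811 + 727} + Q{\left(57 \right)} = \sqrt{811 + 727} - \frac{69}{57} = \sqrt{1538} - \frac{23}{19} = - \frac{23}{19} + \sqrt{1538}$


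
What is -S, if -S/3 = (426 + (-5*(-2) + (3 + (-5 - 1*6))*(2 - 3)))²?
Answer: 591408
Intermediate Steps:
S = -591408 (S = -3*(426 + (-5*(-2) + (3 + (-5 - 1*6))*(2 - 3)))² = -3*(426 + (10 + (3 + (-5 - 6))*(-1)))² = -3*(426 + (10 + (3 - 11)*(-1)))² = -3*(426 + (10 - 8*(-1)))² = -3*(426 + (10 + 8))² = -3*(426 + 18)² = -3*444² = -3*197136 = -591408)
-S = -1*(-591408) = 591408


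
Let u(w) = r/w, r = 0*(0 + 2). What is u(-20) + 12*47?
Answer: 564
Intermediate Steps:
r = 0 (r = 0*2 = 0)
u(w) = 0 (u(w) = 0/w = 0)
u(-20) + 12*47 = 0 + 12*47 = 0 + 564 = 564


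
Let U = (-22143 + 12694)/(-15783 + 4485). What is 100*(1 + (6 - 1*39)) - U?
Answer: -36163049/11298 ≈ -3200.8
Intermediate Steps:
U = 9449/11298 (U = -9449/(-11298) = -9449*(-1/11298) = 9449/11298 ≈ 0.83634)
100*(1 + (6 - 1*39)) - U = 100*(1 + (6 - 1*39)) - 1*9449/11298 = 100*(1 + (6 - 39)) - 9449/11298 = 100*(1 - 33) - 9449/11298 = 100*(-32) - 9449/11298 = -3200 - 9449/11298 = -36163049/11298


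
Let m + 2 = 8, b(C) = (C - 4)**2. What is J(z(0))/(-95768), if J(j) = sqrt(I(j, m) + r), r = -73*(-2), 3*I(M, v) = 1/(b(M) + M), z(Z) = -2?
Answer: -sqrt(1519086)/9768336 ≈ -0.00012617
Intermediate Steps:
b(C) = (-4 + C)**2
m = 6 (m = -2 + 8 = 6)
I(M, v) = 1/(3*(M + (-4 + M)**2)) (I(M, v) = 1/(3*((-4 + M)**2 + M)) = 1/(3*(M + (-4 + M)**2)))
r = 146
J(j) = sqrt(146 + 1/(3*(j + (-4 + j)**2))) (J(j) = sqrt(1/(3*(j + (-4 + j)**2)) + 146) = sqrt(146 + 1/(3*(j + (-4 + j)**2))))
J(z(0))/(-95768) = sqrt(146 + 1/(3*(-2 + (-4 - 2)**2)))/(-95768) = sqrt(146 + 1/(3*(-2 + (-6)**2)))*(-1/95768) = sqrt(146 + 1/(3*(-2 + 36)))*(-1/95768) = sqrt(146 + (1/3)/34)*(-1/95768) = sqrt(146 + (1/3)*(1/34))*(-1/95768) = sqrt(146 + 1/102)*(-1/95768) = sqrt(14893/102)*(-1/95768) = (sqrt(1519086)/102)*(-1/95768) = -sqrt(1519086)/9768336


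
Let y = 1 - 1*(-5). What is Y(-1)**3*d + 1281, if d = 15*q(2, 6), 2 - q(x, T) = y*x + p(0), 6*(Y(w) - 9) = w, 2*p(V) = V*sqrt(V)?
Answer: -3675809/36 ≈ -1.0211e+5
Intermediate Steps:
y = 6 (y = 1 + 5 = 6)
p(V) = V**(3/2)/2 (p(V) = (V*sqrt(V))/2 = V**(3/2)/2)
Y(w) = 9 + w/6
q(x, T) = 2 - 6*x (q(x, T) = 2 - (6*x + 0**(3/2)/2) = 2 - (6*x + (1/2)*0) = 2 - (6*x + 0) = 2 - 6*x)
d = -150 (d = 15*(2 - 6*2) = 15*(2 - 12) = 15*(-10) = -150)
Y(-1)**3*d + 1281 = (9 + (1/6)*(-1))**3*(-150) + 1281 = (9 - 1/6)**3*(-150) + 1281 = (53/6)**3*(-150) + 1281 = (148877/216)*(-150) + 1281 = -3721925/36 + 1281 = -3675809/36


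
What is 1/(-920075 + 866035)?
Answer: -1/54040 ≈ -1.8505e-5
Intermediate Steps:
1/(-920075 + 866035) = 1/(-54040) = -1/54040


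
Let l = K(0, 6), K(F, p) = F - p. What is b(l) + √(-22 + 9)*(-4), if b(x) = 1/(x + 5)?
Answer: -1 - 4*I*√13 ≈ -1.0 - 14.422*I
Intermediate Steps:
l = -6 (l = 0 - 1*6 = 0 - 6 = -6)
b(x) = 1/(5 + x)
b(l) + √(-22 + 9)*(-4) = 1/(5 - 6) + √(-22 + 9)*(-4) = 1/(-1) + √(-13)*(-4) = -1 + (I*√13)*(-4) = -1 - 4*I*√13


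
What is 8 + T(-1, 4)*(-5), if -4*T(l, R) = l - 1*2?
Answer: 17/4 ≈ 4.2500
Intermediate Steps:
T(l, R) = 1/2 - l/4 (T(l, R) = -(l - 1*2)/4 = -(l - 2)/4 = -(-2 + l)/4 = 1/2 - l/4)
8 + T(-1, 4)*(-5) = 8 + (1/2 - 1/4*(-1))*(-5) = 8 + (1/2 + 1/4)*(-5) = 8 + (3/4)*(-5) = 8 - 15/4 = 17/4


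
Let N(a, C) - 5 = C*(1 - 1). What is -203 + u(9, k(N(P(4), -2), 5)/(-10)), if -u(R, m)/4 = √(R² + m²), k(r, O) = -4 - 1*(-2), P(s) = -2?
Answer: -203 - 4*√2026/5 ≈ -239.01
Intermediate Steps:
N(a, C) = 5 (N(a, C) = 5 + C*(1 - 1) = 5 + C*0 = 5 + 0 = 5)
k(r, O) = -2 (k(r, O) = -4 + 2 = -2)
u(R, m) = -4*√(R² + m²)
-203 + u(9, k(N(P(4), -2), 5)/(-10)) = -203 - 4*√(9² + (-2/(-10))²) = -203 - 4*√(81 + (-2*(-⅒))²) = -203 - 4*√(81 + (⅕)²) = -203 - 4*√(81 + 1/25) = -203 - 4*√2026/5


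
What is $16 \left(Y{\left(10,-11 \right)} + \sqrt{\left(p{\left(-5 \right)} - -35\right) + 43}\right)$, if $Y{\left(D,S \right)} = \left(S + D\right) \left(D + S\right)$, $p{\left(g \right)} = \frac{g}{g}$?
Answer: $16 + 16 \sqrt{79} \approx 158.21$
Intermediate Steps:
$p{\left(g \right)} = 1$
$Y{\left(D,S \right)} = \left(D + S\right)^{2}$ ($Y{\left(D,S \right)} = \left(D + S\right) \left(D + S\right) = \left(D + S\right)^{2}$)
$16 \left(Y{\left(10,-11 \right)} + \sqrt{\left(p{\left(-5 \right)} - -35\right) + 43}\right) = 16 \left(\left(10 - 11\right)^{2} + \sqrt{\left(1 - -35\right) + 43}\right) = 16 \left(\left(-1\right)^{2} + \sqrt{\left(1 + 35\right) + 43}\right) = 16 \left(1 + \sqrt{36 + 43}\right) = 16 \left(1 + \sqrt{79}\right) = 16 + 16 \sqrt{79}$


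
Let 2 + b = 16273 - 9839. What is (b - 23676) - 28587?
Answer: -45831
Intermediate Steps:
b = 6432 (b = -2 + (16273 - 9839) = -2 + 6434 = 6432)
(b - 23676) - 28587 = (6432 - 23676) - 28587 = -17244 - 28587 = -45831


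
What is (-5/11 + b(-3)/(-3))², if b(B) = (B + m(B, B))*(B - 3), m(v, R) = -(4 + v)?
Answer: 8649/121 ≈ 71.479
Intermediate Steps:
m(v, R) = -4 - v
b(B) = 12 - 4*B (b(B) = (B + (-4 - B))*(B - 3) = -4*(-3 + B) = 12 - 4*B)
(-5/11 + b(-3)/(-3))² = (-5/11 + (12 - 4*(-3))/(-3))² = (-5*1/11 + (12 + 12)*(-⅓))² = (-5/11 + 24*(-⅓))² = (-5/11 - 8)² = (-93/11)² = 8649/121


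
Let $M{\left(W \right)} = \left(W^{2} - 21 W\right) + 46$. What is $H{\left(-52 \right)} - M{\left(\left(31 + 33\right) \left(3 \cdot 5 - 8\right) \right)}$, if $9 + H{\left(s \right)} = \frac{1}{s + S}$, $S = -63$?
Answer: $- \frac{22005366}{115} \approx -1.9135 \cdot 10^{5}$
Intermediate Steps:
$H{\left(s \right)} = -9 + \frac{1}{-63 + s}$ ($H{\left(s \right)} = -9 + \frac{1}{s - 63} = -9 + \frac{1}{-63 + s}$)
$M{\left(W \right)} = 46 + W^{2} - 21 W$
$H{\left(-52 \right)} - M{\left(\left(31 + 33\right) \left(3 \cdot 5 - 8\right) \right)} = \frac{568 - -468}{-63 - 52} - \left(46 + \left(\left(31 + 33\right) \left(3 \cdot 5 - 8\right)\right)^{2} - 21 \left(31 + 33\right) \left(3 \cdot 5 - 8\right)\right) = \frac{568 + 468}{-115} - \left(46 + \left(64 \left(15 - 8\right)\right)^{2} - 21 \cdot 64 \left(15 - 8\right)\right) = \left(- \frac{1}{115}\right) 1036 - \left(46 + \left(64 \cdot 7\right)^{2} - 21 \cdot 64 \cdot 7\right) = - \frac{1036}{115} - \left(46 + 448^{2} - 9408\right) = - \frac{1036}{115} - \left(46 + 200704 - 9408\right) = - \frac{1036}{115} - 191342 = - \frac{22005366}{115}$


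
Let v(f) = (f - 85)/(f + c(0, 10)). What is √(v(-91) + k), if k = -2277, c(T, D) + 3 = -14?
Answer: I*√184305/9 ≈ 47.701*I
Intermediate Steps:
c(T, D) = -17 (c(T, D) = -3 - 14 = -17)
v(f) = (-85 + f)/(-17 + f) (v(f) = (f - 85)/(f - 17) = (-85 + f)/(-17 + f))
√(v(-91) + k) = √((-85 - 91)/(-17 - 91) - 2277) = √(-176/(-108) - 2277) = √(-1/108*(-176) - 2277) = √(44/27 - 2277) = √(-61435/27) = I*√184305/9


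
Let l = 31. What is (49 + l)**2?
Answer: 6400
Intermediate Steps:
(49 + l)**2 = (49 + 31)**2 = 80**2 = 6400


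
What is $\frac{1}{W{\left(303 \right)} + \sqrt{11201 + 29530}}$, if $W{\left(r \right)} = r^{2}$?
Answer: $\frac{30603}{2809617250} - \frac{\sqrt{40731}}{8428851750} \approx 1.0868 \cdot 10^{-5}$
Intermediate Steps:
$\frac{1}{W{\left(303 \right)} + \sqrt{11201 + 29530}} = \frac{1}{303^{2} + \sqrt{11201 + 29530}} = \frac{1}{91809 + \sqrt{40731}}$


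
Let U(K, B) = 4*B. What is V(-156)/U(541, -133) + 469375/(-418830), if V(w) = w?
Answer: -9218501/11140878 ≈ -0.82745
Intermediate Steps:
V(-156)/U(541, -133) + 469375/(-418830) = -156/(4*(-133)) + 469375/(-418830) = -156/(-532) + 469375*(-1/418830) = -156*(-1/532) - 93875/83766 = 39/133 - 93875/83766 = -9218501/11140878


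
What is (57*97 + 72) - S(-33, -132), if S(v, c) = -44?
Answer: 5645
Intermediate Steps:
(57*97 + 72) - S(-33, -132) = (57*97 + 72) - 1*(-44) = (5529 + 72) + 44 = 5601 + 44 = 5645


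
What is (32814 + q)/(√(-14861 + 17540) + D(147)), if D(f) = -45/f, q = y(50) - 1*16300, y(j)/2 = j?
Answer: 2035215/1072009 + 6648369*√2679/1072009 ≈ 322.90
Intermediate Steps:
y(j) = 2*j
q = -16200 (q = 2*50 - 1*16300 = 100 - 16300 = -16200)
D(f) = -45/f
(32814 + q)/(√(-14861 + 17540) + D(147)) = (32814 - 16200)/(√(-14861 + 17540) - 45/147) = 16614/(√2679 - 45*1/147) = 16614/(√2679 - 15/49) = 16614/(-15/49 + √2679)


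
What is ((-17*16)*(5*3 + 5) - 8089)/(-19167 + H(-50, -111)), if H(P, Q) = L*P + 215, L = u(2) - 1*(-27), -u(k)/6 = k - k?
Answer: 13529/20302 ≈ 0.66639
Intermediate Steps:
u(k) = 0 (u(k) = -6*(k - k) = -6*0 = 0)
L = 27 (L = 0 - 1*(-27) = 0 + 27 = 27)
H(P, Q) = 215 + 27*P (H(P, Q) = 27*P + 215 = 215 + 27*P)
((-17*16)*(5*3 + 5) - 8089)/(-19167 + H(-50, -111)) = ((-17*16)*(5*3 + 5) - 8089)/(-19167 + (215 + 27*(-50))) = (-272*(15 + 5) - 8089)/(-19167 + (215 - 1350)) = (-272*20 - 8089)/(-19167 - 1135) = (-5440 - 8089)/(-20302) = -13529*(-1/20302) = 13529/20302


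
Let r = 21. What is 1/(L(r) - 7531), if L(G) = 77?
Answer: -1/7454 ≈ -0.00013416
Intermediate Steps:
1/(L(r) - 7531) = 1/(77 - 7531) = 1/(-7454) = -1/7454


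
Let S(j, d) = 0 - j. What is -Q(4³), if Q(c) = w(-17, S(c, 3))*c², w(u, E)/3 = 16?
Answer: -196608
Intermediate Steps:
S(j, d) = -j
w(u, E) = 48 (w(u, E) = 3*16 = 48)
Q(c) = 48*c²
-Q(4³) = -48*(4³)² = -48*64² = -48*4096 = -1*196608 = -196608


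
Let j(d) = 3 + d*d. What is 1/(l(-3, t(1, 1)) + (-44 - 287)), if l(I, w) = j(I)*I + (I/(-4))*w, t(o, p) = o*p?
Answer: -4/1465 ≈ -0.0027304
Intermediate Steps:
j(d) = 3 + d**2
l(I, w) = I*(3 + I**2) - I*w/4 (l(I, w) = (3 + I**2)*I + (I/(-4))*w = I*(3 + I**2) + (I*(-1/4))*w = I*(3 + I**2) + (-I/4)*w = I*(3 + I**2) - I*w/4)
1/(l(-3, t(1, 1)) + (-44 - 287)) = 1/((1/4)*(-3)*(12 - 1 + 4*(-3)**2) + (-44 - 287)) = 1/((1/4)*(-3)*(12 - 1*1 + 4*9) - 331) = 1/((1/4)*(-3)*(12 - 1 + 36) - 331) = 1/((1/4)*(-3)*47 - 331) = 1/(-141/4 - 331) = 1/(-1465/4) = -4/1465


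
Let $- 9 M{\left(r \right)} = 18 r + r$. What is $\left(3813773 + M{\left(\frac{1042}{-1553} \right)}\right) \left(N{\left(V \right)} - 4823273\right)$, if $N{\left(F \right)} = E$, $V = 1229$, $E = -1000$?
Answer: $- \frac{85719491796928729}{4659} \approx -1.8399 \cdot 10^{13}$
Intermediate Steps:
$N{\left(F \right)} = -1000$
$M{\left(r \right)} = - \frac{19 r}{9}$ ($M{\left(r \right)} = - \frac{18 r + r}{9} = - \frac{19 r}{9}$)
$\left(3813773 + M{\left(\frac{1042}{-1553} \right)}\right) \left(N{\left(V \right)} - 4823273\right) = \left(3813773 - \frac{19 \frac{1042}{-1553}}{9}\right) \left(-1000 - 4823273\right) = \left(3813773 - \frac{19 \cdot 1042 \left(- \frac{1}{1553}\right)}{9}\right) \left(-4824273\right) = \left(3813773 - - \frac{19798}{13977}\right) \left(-4824273\right) = \left(3813773 + \frac{19798}{13977}\right) \left(-4824273\right) = \frac{53305125019}{13977} \left(-4824273\right) = - \frac{85719491796928729}{4659}$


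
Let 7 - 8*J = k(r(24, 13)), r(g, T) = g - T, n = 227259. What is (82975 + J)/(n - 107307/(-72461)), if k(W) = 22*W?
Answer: 48082583465/131740173648 ≈ 0.36498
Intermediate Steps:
J = -235/8 (J = 7/8 - 11*(24 - 1*13)/4 = 7/8 - 11*(24 - 13)/4 = 7/8 - 11*11/4 = 7/8 - ⅛*242 = 7/8 - 121/4 = -235/8 ≈ -29.375)
(82975 + J)/(n - 107307/(-72461)) = (82975 - 235/8)/(227259 - 107307/(-72461)) = 663565/(8*(227259 - 107307*(-1/72461))) = 663565/(8*(227259 + 107307/72461)) = 663565/(8*(16467521706/72461)) = (663565/8)*(72461/16467521706) = 48082583465/131740173648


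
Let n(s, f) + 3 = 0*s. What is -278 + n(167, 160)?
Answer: -281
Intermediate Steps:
n(s, f) = -3 (n(s, f) = -3 + 0*s = -3 + 0 = -3)
-278 + n(167, 160) = -278 - 3 = -281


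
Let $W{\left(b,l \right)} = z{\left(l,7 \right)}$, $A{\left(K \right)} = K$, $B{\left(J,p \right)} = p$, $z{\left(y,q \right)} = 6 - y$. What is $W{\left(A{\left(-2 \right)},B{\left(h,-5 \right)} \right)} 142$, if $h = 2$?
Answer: $1562$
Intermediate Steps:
$W{\left(b,l \right)} = 6 - l$
$W{\left(A{\left(-2 \right)},B{\left(h,-5 \right)} \right)} 142 = \left(6 - -5\right) 142 = \left(6 + 5\right) 142 = 11 \cdot 142 = 1562$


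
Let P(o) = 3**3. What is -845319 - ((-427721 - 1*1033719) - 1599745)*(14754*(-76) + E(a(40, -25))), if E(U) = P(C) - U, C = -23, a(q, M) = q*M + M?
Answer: -3429299463939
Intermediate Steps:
a(q, M) = M + M*q (a(q, M) = M*q + M = M + M*q)
P(o) = 27
E(U) = 27 - U
-845319 - ((-427721 - 1*1033719) - 1599745)*(14754*(-76) + E(a(40, -25))) = -845319 - ((-427721 - 1*1033719) - 1599745)*(14754*(-76) + (27 - (-25)*(1 + 40))) = -845319 - ((-427721 - 1033719) - 1599745)*(-1121304 + (27 - (-25)*41)) = -845319 - (-1461440 - 1599745)*(-1121304 + (27 - 1*(-1025))) = -845319 - (-3061185)*(-1121304 + (27 + 1025)) = -845319 - (-3061185)*(-1121304 + 1052) = -845319 - (-3061185)*(-1120252) = -845319 - 1*3429298618620 = -845319 - 3429298618620 = -3429299463939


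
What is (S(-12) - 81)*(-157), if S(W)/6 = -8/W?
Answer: 12089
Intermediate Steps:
S(W) = -48/W (S(W) = 6*(-8/W) = -48/W)
(S(-12) - 81)*(-157) = (-48/(-12) - 81)*(-157) = (-48*(-1/12) - 81)*(-157) = (4 - 81)*(-157) = -77*(-157) = 12089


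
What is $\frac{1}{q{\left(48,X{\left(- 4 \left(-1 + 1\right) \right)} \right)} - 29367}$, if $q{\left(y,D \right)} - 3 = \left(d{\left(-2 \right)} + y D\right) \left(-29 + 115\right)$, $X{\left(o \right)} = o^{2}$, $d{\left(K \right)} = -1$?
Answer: $- \frac{1}{29450} \approx -3.3956 \cdot 10^{-5}$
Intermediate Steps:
$q{\left(y,D \right)} = -83 + 86 D y$ ($q{\left(y,D \right)} = 3 + \left(-1 + y D\right) \left(-29 + 115\right) = 3 + \left(-1 + D y\right) 86 = 3 + \left(-86 + 86 D y\right) = -83 + 86 D y$)
$\frac{1}{q{\left(48,X{\left(- 4 \left(-1 + 1\right) \right)} \right)} - 29367} = \frac{1}{\left(-83 + 86 \left(- 4 \left(-1 + 1\right)\right)^{2} \cdot 48\right) - 29367} = \frac{1}{\left(-83 + 86 \left(\left(-4\right) 0\right)^{2} \cdot 48\right) - 29367} = \frac{1}{\left(-83 + 86 \cdot 0^{2} \cdot 48\right) - 29367} = \frac{1}{\left(-83 + 86 \cdot 0 \cdot 48\right) - 29367} = \frac{1}{\left(-83 + 0\right) - 29367} = \frac{1}{-83 - 29367} = \frac{1}{-29450} = - \frac{1}{29450}$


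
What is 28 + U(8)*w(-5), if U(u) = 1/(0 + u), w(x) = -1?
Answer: 223/8 ≈ 27.875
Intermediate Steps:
U(u) = 1/u
28 + U(8)*w(-5) = 28 - 1/8 = 223/8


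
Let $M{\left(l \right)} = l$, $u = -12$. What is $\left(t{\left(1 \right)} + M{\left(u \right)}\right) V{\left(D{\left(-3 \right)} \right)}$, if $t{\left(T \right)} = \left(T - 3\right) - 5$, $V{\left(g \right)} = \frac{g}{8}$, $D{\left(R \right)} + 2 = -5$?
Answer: $\frac{133}{8} \approx 16.625$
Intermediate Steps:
$D{\left(R \right)} = -7$ ($D{\left(R \right)} = -2 - 5 = -7$)
$V{\left(g \right)} = \frac{g}{8}$ ($V{\left(g \right)} = g \frac{1}{8} = \frac{g}{8}$)
$t{\left(T \right)} = -8 + T$ ($t{\left(T \right)} = \left(T - 3\right) - 5 = \left(-3 + T\right) - 5 = -8 + T$)
$\left(t{\left(1 \right)} + M{\left(u \right)}\right) V{\left(D{\left(-3 \right)} \right)} = \left(\left(-8 + 1\right) - 12\right) \frac{1}{8} \left(-7\right) = \left(-7 - 12\right) \left(- \frac{7}{8}\right) = \left(-19\right) \left(- \frac{7}{8}\right) = \frac{133}{8}$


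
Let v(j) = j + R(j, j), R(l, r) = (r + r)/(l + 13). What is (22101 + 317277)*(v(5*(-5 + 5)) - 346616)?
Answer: -117633844848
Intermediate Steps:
R(l, r) = 2*r/(13 + l) (R(l, r) = (2*r)/(13 + l) = 2*r/(13 + l))
v(j) = j + 2*j/(13 + j)
(22101 + 317277)*(v(5*(-5 + 5)) - 346616) = (22101 + 317277)*((5*(-5 + 5))*(15 + 5*(-5 + 5))/(13 + 5*(-5 + 5)) - 346616) = 339378*((5*0)*(15 + 5*0)/(13 + 5*0) - 346616) = 339378*(0*(15 + 0)/(13 + 0) - 346616) = 339378*(0*15/13 - 346616) = 339378*(0*(1/13)*15 - 346616) = 339378*(0 - 346616) = 339378*(-346616) = -117633844848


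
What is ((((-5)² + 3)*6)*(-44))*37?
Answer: -273504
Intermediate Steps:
((((-5)² + 3)*6)*(-44))*37 = (((25 + 3)*6)*(-44))*37 = ((28*6)*(-44))*37 = (168*(-44))*37 = -7392*37 = -273504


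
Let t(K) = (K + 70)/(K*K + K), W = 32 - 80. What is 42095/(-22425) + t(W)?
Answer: -3149099/1686360 ≈ -1.8674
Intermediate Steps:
W = -48
t(K) = (70 + K)/(K + K²) (t(K) = (70 + K)/(K² + K) = (70 + K)/(K + K²))
42095/(-22425) + t(W) = 42095/(-22425) + (70 - 48)/((-48)*(1 - 48)) = 42095*(-1/22425) - 1/48*22/(-47) = -8419/4485 - 1/48*(-1/47)*22 = -8419/4485 + 11/1128 = -3149099/1686360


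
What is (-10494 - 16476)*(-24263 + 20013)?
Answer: 114622500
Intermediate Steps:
(-10494 - 16476)*(-24263 + 20013) = -26970*(-4250) = 114622500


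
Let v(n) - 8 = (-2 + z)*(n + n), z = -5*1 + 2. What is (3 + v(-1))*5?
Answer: 105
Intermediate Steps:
z = -3 (z = -5 + 2 = -3)
v(n) = 8 - 10*n (v(n) = 8 + (-2 - 3)*(n + n) = 8 - 10*n)
(3 + v(-1))*5 = (3 + (8 - 10*(-1)))*5 = (3 + (8 + 10))*5 = (3 + 18)*5 = 21*5 = 105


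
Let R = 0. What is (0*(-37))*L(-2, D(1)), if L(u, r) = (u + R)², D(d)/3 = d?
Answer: 0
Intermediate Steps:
D(d) = 3*d
L(u, r) = u² (L(u, r) = (u + 0)² = u²)
(0*(-37))*L(-2, D(1)) = (0*(-37))*(-2)² = 0*4 = 0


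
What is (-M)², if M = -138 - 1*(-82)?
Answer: 3136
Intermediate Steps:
M = -56 (M = -138 + 82 = -56)
(-M)² = (-1*(-56))² = 56² = 3136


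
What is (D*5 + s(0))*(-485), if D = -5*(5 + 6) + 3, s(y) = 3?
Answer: 124645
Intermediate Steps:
D = -52 (D = -5*11 + 3 = -55 + 3 = -52)
(D*5 + s(0))*(-485) = (-52*5 + 3)*(-485) = (-260 + 3)*(-485) = -257*(-485) = 124645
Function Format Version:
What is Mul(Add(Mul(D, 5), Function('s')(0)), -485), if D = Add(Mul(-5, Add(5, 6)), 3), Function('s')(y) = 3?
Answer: 124645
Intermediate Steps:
D = -52 (D = Add(Mul(-5, 11), 3) = Add(-55, 3) = -52)
Mul(Add(Mul(D, 5), Function('s')(0)), -485) = Mul(Add(Mul(-52, 5), 3), -485) = Mul(Add(-260, 3), -485) = Mul(-257, -485) = 124645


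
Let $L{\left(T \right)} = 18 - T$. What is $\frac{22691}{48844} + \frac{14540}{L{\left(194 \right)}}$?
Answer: $- \frac{11034346}{134321} \approx -82.149$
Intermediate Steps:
$\frac{22691}{48844} + \frac{14540}{L{\left(194 \right)}} = \frac{22691}{48844} + \frac{14540}{18 - 194} = 22691 \cdot \frac{1}{48844} + \frac{14540}{18 - 194} = \frac{22691}{48844} + \frac{14540}{-176} = \frac{22691}{48844} + 14540 \left(- \frac{1}{176}\right) = \frac{22691}{48844} - \frac{3635}{44} = - \frac{11034346}{134321}$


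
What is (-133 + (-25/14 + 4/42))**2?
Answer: 32001649/1764 ≈ 18142.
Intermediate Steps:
(-133 + (-25/14 + 4/42))**2 = (-133 + (-25*1/14 + 4*(1/42)))**2 = (-133 + (-25/14 + 2/21))**2 = (-133 - 71/42)**2 = (-5657/42)**2 = 32001649/1764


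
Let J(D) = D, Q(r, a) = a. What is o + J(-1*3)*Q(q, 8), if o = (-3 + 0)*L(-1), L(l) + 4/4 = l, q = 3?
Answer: -18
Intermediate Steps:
L(l) = -1 + l
o = 6 (o = (-3 + 0)*(-1 - 1) = -3*(-2) = 6)
o + J(-1*3)*Q(q, 8) = 6 - 1*3*8 = 6 - 3*8 = 6 - 24 = -18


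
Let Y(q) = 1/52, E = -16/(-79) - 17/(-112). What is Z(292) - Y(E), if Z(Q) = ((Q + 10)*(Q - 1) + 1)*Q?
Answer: 1334415471/52 ≈ 2.5662e+7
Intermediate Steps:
E = 3135/8848 (E = -16*(-1/79) - 17*(-1/112) = 16/79 + 17/112 = 3135/8848 ≈ 0.35432)
Y(q) = 1/52
Z(Q) = Q*(1 + (-1 + Q)*(10 + Q)) (Z(Q) = ((10 + Q)*(-1 + Q) + 1)*Q = ((-1 + Q)*(10 + Q) + 1)*Q = (1 + (-1 + Q)*(10 + Q))*Q = Q*(1 + (-1 + Q)*(10 + Q)))
Z(292) - Y(E) = 292*(-9 + 292² + 9*292) - 1*1/52 = 292*(-9 + 85264 + 2628) - 1/52 = 292*87883 - 1/52 = 25661836 - 1/52 = 1334415471/52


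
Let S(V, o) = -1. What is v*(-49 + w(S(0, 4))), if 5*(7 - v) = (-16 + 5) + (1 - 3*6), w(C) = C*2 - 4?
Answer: -693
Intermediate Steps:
w(C) = -4 + 2*C (w(C) = 2*C - 4 = -4 + 2*C)
v = 63/5 (v = 7 - ((-16 + 5) + (1 - 3*6))/5 = 7 - (-11 + (1 - 18))/5 = 7 - (-11 - 17)/5 = 7 - ⅕*(-28) = 7 + 28/5 = 63/5 ≈ 12.600)
v*(-49 + w(S(0, 4))) = 63*(-49 + (-4 + 2*(-1)))/5 = 63*(-49 + (-4 - 2))/5 = 63*(-49 - 6)/5 = (63/5)*(-55) = -693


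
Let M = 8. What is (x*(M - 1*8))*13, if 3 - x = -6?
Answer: 0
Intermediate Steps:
x = 9 (x = 3 - 1*(-6) = 3 + 6 = 9)
(x*(M - 1*8))*13 = (9*(8 - 1*8))*13 = (9*(8 - 8))*13 = (9*0)*13 = 0*13 = 0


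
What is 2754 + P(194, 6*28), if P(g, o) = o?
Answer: 2922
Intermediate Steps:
2754 + P(194, 6*28) = 2754 + 6*28 = 2754 + 168 = 2922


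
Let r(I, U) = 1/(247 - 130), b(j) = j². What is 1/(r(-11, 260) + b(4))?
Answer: 117/1873 ≈ 0.062467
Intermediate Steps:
r(I, U) = 1/117
1/(r(-11, 260) + b(4)) = 1/(1/117 + 4²) = 1/(1/117 + 16) = 1/(1873/117) = 117/1873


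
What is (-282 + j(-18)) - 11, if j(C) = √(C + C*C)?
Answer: -293 + 3*√34 ≈ -275.51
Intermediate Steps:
j(C) = √(C + C²)
(-282 + j(-18)) - 11 = (-282 + √(-18*(1 - 18))) - 11 = (-282 + √(-18*(-17))) - 11 = (-282 + √306) - 11 = (-282 + 3*√34) - 11 = -293 + 3*√34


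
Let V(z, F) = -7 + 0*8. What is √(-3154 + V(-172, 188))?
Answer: I*√3161 ≈ 56.223*I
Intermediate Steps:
V(z, F) = -7 (V(z, F) = -7 + 0 = -7)
√(-3154 + V(-172, 188)) = √(-3154 - 7) = √(-3161) = I*√3161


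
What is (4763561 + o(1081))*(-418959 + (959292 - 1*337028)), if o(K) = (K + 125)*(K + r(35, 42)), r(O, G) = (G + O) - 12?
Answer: 1249438730285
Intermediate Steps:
r(O, G) = -12 + G + O
o(K) = (65 + K)*(125 + K) (o(K) = (K + 125)*(K + (-12 + 42 + 35)) = (125 + K)*(K + 65) = (125 + K)*(65 + K) = (65 + K)*(125 + K))
(4763561 + o(1081))*(-418959 + (959292 - 1*337028)) = (4763561 + (8125 + 1081² + 190*1081))*(-418959 + (959292 - 1*337028)) = (4763561 + (8125 + 1168561 + 205390))*(-418959 + (959292 - 337028)) = (4763561 + 1382076)*(-418959 + 622264) = 6145637*203305 = 1249438730285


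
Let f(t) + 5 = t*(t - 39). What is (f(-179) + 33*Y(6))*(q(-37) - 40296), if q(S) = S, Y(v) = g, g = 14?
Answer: -1592306507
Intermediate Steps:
Y(v) = 14
f(t) = -5 + t*(-39 + t) (f(t) = -5 + t*(t - 39) = -5 + t*(-39 + t))
(f(-179) + 33*Y(6))*(q(-37) - 40296) = ((-5 + (-179)**2 - 39*(-179)) + 33*14)*(-37 - 40296) = ((-5 + 32041 + 6981) + 462)*(-40333) = (39017 + 462)*(-40333) = 39479*(-40333) = -1592306507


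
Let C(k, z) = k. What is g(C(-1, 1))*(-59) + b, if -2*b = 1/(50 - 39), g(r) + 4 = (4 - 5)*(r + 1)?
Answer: 5191/22 ≈ 235.95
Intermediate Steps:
g(r) = -5 - r (g(r) = -4 + (4 - 5)*(r + 1) = -4 - (1 + r) = -4 + (-1 - r) = -5 - r)
b = -1/22 (b = -1/(2*(50 - 39)) = -½/11 = -½*1/11 = -1/22 ≈ -0.045455)
g(C(-1, 1))*(-59) + b = (-5 - 1*(-1))*(-59) - 1/22 = (-5 + 1)*(-59) - 1/22 = -4*(-59) - 1/22 = 236 - 1/22 = 5191/22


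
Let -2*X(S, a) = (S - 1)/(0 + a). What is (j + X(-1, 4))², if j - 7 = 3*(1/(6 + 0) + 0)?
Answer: 961/16 ≈ 60.063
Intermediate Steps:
X(S, a) = -(-1 + S)/(2*a) (X(S, a) = -(S - 1)/(2*(0 + a)) = -(-1 + S)/(2*a))
j = 15/2 (j = 7 + 3*(1/(6 + 0) + 0) = 7 + 3*(1/6 + 0) = 7 + 3*(⅙ + 0) = 7 + 3*(⅙) = 7 + ½ = 15/2 ≈ 7.5000)
(j + X(-1, 4))² = (15/2 + (½)*(1 - 1*(-1))/4)² = (15/2 + (½)*(¼)*(1 + 1))² = (15/2 + (½)*(¼)*2)² = (15/2 + ¼)² = (31/4)² = 961/16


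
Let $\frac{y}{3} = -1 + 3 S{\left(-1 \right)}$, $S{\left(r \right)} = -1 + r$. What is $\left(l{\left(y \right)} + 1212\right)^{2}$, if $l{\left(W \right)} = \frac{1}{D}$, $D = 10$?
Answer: $\frac{146918641}{100} \approx 1.4692 \cdot 10^{6}$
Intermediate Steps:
$y = -21$ ($y = 3 \left(-1 + 3 \left(-1 - 1\right)\right) = 3 \left(-1 + 3 \left(-2\right)\right) = 3 \left(-1 - 6\right) = 3 \left(-7\right) = -21$)
$l{\left(W \right)} = \frac{1}{10}$
$\left(l{\left(y \right)} + 1212\right)^{2} = \left(\frac{1}{10} + 1212\right)^{2} = \left(\frac{12121}{10}\right)^{2} = \frac{146918641}{100}$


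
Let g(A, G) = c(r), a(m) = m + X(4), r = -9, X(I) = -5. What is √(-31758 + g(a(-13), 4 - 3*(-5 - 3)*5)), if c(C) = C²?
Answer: I*√31677 ≈ 177.98*I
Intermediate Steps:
a(m) = -5 + m (a(m) = m - 5 = -5 + m)
g(A, G) = 81 (g(A, G) = (-9)² = 81)
√(-31758 + g(a(-13), 4 - 3*(-5 - 3)*5)) = √(-31758 + 81) = √(-31677) = I*√31677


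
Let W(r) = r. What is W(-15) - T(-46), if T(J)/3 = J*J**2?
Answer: 291993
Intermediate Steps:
T(J) = 3*J**3 (T(J) = 3*(J*J**2) = 3*J**3)
W(-15) - T(-46) = -15 - 3*(-46)**3 = -15 - 3*(-97336) = -15 - 1*(-292008) = -15 + 292008 = 291993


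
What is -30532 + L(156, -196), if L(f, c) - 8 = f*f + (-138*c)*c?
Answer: -5307596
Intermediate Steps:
L(f, c) = 8 + f² - 138*c² (L(f, c) = 8 + (f*f + (-138*c)*c) = 8 + (f² - 138*c²) = 8 + f² - 138*c²)
-30532 + L(156, -196) = -30532 + (8 + 156² - 138*(-196)²) = -30532 + (8 + 24336 - 138*38416) = -30532 + (8 + 24336 - 5301408) = -30532 - 5277064 = -5307596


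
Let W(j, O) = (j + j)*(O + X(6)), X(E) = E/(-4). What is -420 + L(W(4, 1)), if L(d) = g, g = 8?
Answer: -412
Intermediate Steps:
X(E) = -E/4 (X(E) = E*(-1/4) = -E/4)
W(j, O) = 2*j*(-3/2 + O) (W(j, O) = (j + j)*(O - 1/4*6) = (2*j)*(O - 3/2) = (2*j)*(-3/2 + O) = 2*j*(-3/2 + O))
L(d) = 8
-420 + L(W(4, 1)) = -420 + 8 = -412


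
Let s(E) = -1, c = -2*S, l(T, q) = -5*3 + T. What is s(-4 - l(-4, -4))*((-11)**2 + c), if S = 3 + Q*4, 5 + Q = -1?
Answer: -163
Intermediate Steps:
Q = -6 (Q = -5 - 1 = -6)
S = -21 (S = 3 - 6*4 = 3 - 24 = -21)
l(T, q) = -15 + T
c = 42 (c = -2*(-21) = 42)
s(-4 - l(-4, -4))*((-11)**2 + c) = -((-11)**2 + 42) = -(121 + 42) = -1*163 = -163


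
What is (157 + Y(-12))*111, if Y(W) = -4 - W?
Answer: 18315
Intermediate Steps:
(157 + Y(-12))*111 = (157 + (-4 - 1*(-12)))*111 = (157 + (-4 + 12))*111 = (157 + 8)*111 = 165*111 = 18315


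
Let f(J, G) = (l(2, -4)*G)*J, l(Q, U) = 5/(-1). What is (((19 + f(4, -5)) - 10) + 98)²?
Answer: 42849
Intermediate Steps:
l(Q, U) = -5 (l(Q, U) = 5*(-1) = -5)
f(J, G) = -5*G*J (f(J, G) = (-5*G)*J = -5*G*J)
(((19 + f(4, -5)) - 10) + 98)² = (((19 - 5*(-5)*4) - 10) + 98)² = (((19 + 100) - 10) + 98)² = ((119 - 10) + 98)² = (109 + 98)² = 207² = 42849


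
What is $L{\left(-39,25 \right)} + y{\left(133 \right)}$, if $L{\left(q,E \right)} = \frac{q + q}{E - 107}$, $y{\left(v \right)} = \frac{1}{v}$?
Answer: $\frac{5228}{5453} \approx 0.95874$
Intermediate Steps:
$L{\left(q,E \right)} = \frac{2 q}{-107 + E}$
$L{\left(-39,25 \right)} + y{\left(133 \right)} = 2 \left(-39\right) \frac{1}{-107 + 25} + \frac{1}{133} = 2 \left(-39\right) \frac{1}{-82} + \frac{1}{133} = 2 \left(-39\right) \left(- \frac{1}{82}\right) + \frac{1}{133} = \frac{39}{41} + \frac{1}{133} = \frac{5228}{5453}$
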